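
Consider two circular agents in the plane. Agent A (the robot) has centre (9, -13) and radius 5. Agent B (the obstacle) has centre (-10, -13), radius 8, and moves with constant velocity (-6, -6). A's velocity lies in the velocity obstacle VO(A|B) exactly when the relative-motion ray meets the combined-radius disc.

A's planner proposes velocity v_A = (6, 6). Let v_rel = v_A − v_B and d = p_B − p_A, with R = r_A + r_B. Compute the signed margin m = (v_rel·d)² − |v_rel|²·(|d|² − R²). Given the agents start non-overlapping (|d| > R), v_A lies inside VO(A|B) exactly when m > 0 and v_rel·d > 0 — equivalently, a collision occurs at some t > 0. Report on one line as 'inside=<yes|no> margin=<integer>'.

d = (-19, 0),  |d|² = 361;  R = 5+8 = 13,  c = 361−13² = 192
v_rel = (12, 12),  |v_rel|² = 288;  v_rel·d = (12)·(-19) + (12)·(0) = -228
288·t² + 456·t + 192 = 0  ⇒  m = (-228)² − 288·192 = -3312
m = -3312 < 0,  v_rel·d = -228 < 0  ⇒  outside

inside=no margin=-3312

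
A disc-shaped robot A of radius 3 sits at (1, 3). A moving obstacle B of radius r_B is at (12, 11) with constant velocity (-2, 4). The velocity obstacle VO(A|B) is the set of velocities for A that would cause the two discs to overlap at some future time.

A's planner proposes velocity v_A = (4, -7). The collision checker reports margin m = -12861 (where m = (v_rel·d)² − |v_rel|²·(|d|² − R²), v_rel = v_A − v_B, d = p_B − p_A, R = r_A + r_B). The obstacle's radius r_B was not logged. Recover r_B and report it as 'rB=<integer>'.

m = -12861
d = (11, 8);  v_rel = (6, -11),  |v_rel|² = 157
v_rel×d = (6)·(8) − (-11)·(11) = 169
since m = R²·157 − 169²:  R² = (28561 + -12861) / 157 = 100
R = √100 = 10  ⇒  r_B = 10 − 3 = 7

rB=7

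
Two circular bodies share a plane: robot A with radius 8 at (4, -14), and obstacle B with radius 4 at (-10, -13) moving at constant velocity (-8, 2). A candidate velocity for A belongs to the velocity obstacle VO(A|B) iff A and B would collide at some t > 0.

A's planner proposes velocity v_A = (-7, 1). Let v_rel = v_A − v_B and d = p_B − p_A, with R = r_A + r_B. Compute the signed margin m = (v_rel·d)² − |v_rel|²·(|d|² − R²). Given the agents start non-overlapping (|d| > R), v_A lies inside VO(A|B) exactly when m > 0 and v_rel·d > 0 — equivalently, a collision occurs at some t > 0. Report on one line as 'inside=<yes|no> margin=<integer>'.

d = (-14, 1),  |d|² = 197;  R = 8+4 = 12,  c = 197−12² = 53
v_rel = (1, -1),  |v_rel|² = 2;  v_rel·d = (1)·(-14) + (-1)·(1) = -15
2·t² + 30·t + 53 = 0  ⇒  m = (-15)² − 2·53 = 119
m = 119 > 0,  v_rel·d = -15 < 0  ⇒  outside

inside=no margin=119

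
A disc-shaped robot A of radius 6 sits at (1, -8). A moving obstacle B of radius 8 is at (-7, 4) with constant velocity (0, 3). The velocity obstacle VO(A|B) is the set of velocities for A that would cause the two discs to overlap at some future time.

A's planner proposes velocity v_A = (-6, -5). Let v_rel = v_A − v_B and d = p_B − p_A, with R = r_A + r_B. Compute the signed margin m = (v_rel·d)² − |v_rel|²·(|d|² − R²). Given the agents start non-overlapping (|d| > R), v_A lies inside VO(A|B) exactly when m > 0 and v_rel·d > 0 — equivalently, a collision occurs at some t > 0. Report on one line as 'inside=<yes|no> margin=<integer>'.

d = (-8, 12),  |d|² = 208;  R = 6+8 = 14,  c = 208−14² = 12
v_rel = (-6, -8),  |v_rel|² = 100;  v_rel·d = (-6)·(-8) + (-8)·(12) = -48
100·t² + 96·t + 12 = 0  ⇒  m = (-48)² − 100·12 = 1104
m = 1104 > 0,  v_rel·d = -48 < 0  ⇒  outside

inside=no margin=1104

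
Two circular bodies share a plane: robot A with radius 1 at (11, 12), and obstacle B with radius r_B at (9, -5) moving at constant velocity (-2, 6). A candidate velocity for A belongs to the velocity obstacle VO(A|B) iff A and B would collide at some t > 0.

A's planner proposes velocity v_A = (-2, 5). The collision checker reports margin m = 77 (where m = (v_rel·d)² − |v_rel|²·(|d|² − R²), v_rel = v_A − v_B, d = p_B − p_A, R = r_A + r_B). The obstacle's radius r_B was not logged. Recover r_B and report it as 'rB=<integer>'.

m = 77
d = (-2, -17);  v_rel = (0, -1),  |v_rel|² = 1
v_rel×d = (0)·(-17) − (-1)·(-2) = -2
since m = R²·1 − (-2)²:  R² = (4 + 77) / 1 = 81
R = √81 = 9  ⇒  r_B = 9 − 1 = 8

rB=8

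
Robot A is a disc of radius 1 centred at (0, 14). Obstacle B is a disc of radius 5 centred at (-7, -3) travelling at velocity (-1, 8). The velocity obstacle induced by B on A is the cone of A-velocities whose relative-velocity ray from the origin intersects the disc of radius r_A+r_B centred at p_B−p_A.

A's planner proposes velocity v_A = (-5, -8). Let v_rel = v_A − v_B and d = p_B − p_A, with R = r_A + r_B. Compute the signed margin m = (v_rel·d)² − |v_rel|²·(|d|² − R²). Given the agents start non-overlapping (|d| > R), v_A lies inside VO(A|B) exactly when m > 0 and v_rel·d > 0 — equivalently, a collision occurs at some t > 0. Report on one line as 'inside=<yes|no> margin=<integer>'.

d = (-7, -17),  |d|² = 338;  R = 1+5 = 6,  c = 338−6² = 302
v_rel = (-4, -16),  |v_rel|² = 272;  v_rel·d = (-4)·(-7) + (-16)·(-17) = 300
272·t² − 600·t + 302 = 0  ⇒  m = 300² − 272·302 = 7856
m = 7856 > 0,  v_rel·d = 300 > 0  ⇒  inside

inside=yes margin=7856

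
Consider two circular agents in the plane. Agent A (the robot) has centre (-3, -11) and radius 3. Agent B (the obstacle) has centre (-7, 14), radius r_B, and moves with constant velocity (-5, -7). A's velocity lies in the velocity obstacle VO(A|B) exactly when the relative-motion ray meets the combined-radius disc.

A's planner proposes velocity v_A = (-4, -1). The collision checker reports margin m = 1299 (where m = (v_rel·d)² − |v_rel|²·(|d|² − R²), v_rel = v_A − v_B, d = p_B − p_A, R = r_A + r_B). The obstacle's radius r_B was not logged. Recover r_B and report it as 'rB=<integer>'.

m = 1299
d = (-4, 25);  v_rel = (1, 6),  |v_rel|² = 37
v_rel×d = (1)·(25) − (6)·(-4) = 49
since m = R²·37 − 49²:  R² = (2401 + 1299) / 37 = 100
R = √100 = 10  ⇒  r_B = 10 − 3 = 7

rB=7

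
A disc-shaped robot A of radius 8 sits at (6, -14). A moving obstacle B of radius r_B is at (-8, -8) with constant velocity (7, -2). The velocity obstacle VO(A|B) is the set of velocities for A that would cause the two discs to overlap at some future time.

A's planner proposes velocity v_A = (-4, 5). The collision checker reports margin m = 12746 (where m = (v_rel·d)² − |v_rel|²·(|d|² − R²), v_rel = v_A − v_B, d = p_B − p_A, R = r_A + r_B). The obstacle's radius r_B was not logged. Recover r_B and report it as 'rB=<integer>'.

m = 12746
d = (-14, 6);  v_rel = (-11, 7),  |v_rel|² = 170
v_rel×d = (-11)·(6) − (7)·(-14) = 32
since m = R²·170 − 32²:  R² = (1024 + 12746) / 170 = 81
R = √81 = 9  ⇒  r_B = 9 − 8 = 1

rB=1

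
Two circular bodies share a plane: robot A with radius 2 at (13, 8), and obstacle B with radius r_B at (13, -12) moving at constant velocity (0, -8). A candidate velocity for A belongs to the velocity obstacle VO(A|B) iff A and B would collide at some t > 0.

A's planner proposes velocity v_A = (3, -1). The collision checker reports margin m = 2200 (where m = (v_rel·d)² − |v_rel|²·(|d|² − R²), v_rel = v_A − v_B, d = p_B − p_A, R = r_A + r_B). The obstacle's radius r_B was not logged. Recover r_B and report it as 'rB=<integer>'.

m = 2200
d = (0, -20);  v_rel = (3, 7),  |v_rel|² = 58
v_rel×d = (3)·(-20) − (7)·(0) = -60
since m = R²·58 − (-60)²:  R² = (3600 + 2200) / 58 = 100
R = √100 = 10  ⇒  r_B = 10 − 2 = 8

rB=8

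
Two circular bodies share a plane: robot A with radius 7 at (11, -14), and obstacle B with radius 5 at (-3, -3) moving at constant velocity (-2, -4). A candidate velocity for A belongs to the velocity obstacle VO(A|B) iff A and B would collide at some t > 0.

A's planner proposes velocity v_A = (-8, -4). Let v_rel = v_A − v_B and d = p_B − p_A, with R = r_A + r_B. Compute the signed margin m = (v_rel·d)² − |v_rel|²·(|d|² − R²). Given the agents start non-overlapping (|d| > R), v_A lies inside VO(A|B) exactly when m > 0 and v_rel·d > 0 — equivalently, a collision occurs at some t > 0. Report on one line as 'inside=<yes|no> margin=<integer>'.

d = (-14, 11),  |d|² = 317;  R = 7+5 = 12,  c = 317−12² = 173
v_rel = (-6, 0),  |v_rel|² = 36;  v_rel·d = (-6)·(-14) + (0)·(11) = 84
36·t² − 168·t + 173 = 0  ⇒  m = 84² − 36·173 = 828
m = 828 > 0,  v_rel·d = 84 > 0  ⇒  inside

inside=yes margin=828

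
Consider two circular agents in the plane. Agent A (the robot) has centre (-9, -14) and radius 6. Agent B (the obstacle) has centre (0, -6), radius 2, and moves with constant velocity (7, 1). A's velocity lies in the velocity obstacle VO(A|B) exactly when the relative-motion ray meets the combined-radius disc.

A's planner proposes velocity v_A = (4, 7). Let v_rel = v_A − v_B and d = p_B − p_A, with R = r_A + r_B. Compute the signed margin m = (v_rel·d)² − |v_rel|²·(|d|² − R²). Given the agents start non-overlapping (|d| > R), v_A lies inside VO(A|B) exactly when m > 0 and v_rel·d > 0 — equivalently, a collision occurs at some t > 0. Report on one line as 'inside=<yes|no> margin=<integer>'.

d = (9, 8),  |d|² = 145;  R = 6+2 = 8,  c = 145−8² = 81
v_rel = (-3, 6),  |v_rel|² = 45;  v_rel·d = (-3)·(9) + (6)·(8) = 21
45·t² − 42·t + 81 = 0  ⇒  m = 21² − 45·81 = -3204
m = -3204 < 0,  v_rel·d = 21 > 0  ⇒  outside

inside=no margin=-3204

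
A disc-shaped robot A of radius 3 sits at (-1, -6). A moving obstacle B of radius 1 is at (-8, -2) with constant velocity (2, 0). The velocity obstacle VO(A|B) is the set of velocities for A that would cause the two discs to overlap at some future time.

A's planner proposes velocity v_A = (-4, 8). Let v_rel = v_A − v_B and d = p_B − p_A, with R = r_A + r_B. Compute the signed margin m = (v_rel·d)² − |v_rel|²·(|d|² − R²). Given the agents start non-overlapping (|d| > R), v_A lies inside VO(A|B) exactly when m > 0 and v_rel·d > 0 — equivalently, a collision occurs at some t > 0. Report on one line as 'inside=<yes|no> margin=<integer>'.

d = (-7, 4),  |d|² = 65;  R = 3+1 = 4,  c = 65−4² = 49
v_rel = (-6, 8),  |v_rel|² = 100;  v_rel·d = (-6)·(-7) + (8)·(4) = 74
100·t² − 148·t + 49 = 0  ⇒  m = 74² − 100·49 = 576
m = 576 > 0,  v_rel·d = 74 > 0  ⇒  inside

inside=yes margin=576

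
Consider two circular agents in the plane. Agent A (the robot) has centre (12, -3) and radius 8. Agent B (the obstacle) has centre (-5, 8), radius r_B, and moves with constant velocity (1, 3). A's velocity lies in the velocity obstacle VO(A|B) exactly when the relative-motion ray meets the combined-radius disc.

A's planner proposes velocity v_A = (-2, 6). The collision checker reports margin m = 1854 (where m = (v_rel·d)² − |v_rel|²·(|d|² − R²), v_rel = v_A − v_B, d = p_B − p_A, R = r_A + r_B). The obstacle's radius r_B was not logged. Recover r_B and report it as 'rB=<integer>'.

m = 1854
d = (-17, 11);  v_rel = (-3, 3),  |v_rel|² = 18
v_rel×d = (-3)·(11) − (3)·(-17) = 18
since m = R²·18 − 18²:  R² = (324 + 1854) / 18 = 121
R = √121 = 11  ⇒  r_B = 11 − 8 = 3

rB=3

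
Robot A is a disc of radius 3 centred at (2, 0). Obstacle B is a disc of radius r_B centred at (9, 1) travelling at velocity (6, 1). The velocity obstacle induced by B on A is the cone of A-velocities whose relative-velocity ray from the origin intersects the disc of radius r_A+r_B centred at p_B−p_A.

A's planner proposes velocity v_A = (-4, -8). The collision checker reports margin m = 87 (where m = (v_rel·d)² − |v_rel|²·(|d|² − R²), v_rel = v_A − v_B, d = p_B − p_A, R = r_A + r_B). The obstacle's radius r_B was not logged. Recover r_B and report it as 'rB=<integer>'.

m = 87
d = (7, 1);  v_rel = (-10, -9),  |v_rel|² = 181
v_rel×d = (-10)·(1) − (-9)·(7) = 53
since m = R²·181 − 53²:  R² = (2809 + 87) / 181 = 16
R = √16 = 4  ⇒  r_B = 4 − 3 = 1

rB=1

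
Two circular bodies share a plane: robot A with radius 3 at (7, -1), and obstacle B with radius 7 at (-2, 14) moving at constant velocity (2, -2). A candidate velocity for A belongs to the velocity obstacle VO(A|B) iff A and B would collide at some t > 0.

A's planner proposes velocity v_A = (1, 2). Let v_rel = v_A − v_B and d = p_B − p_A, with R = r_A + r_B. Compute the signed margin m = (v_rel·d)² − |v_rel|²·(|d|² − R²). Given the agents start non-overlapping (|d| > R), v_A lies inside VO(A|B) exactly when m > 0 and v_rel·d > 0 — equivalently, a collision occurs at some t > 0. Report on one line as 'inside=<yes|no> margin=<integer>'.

d = (-9, 15),  |d|² = 306;  R = 3+7 = 10,  c = 306−10² = 206
v_rel = (-1, 4),  |v_rel|² = 17;  v_rel·d = (-1)·(-9) + (4)·(15) = 69
17·t² − 138·t + 206 = 0  ⇒  m = 69² − 17·206 = 1259
m = 1259 > 0,  v_rel·d = 69 > 0  ⇒  inside

inside=yes margin=1259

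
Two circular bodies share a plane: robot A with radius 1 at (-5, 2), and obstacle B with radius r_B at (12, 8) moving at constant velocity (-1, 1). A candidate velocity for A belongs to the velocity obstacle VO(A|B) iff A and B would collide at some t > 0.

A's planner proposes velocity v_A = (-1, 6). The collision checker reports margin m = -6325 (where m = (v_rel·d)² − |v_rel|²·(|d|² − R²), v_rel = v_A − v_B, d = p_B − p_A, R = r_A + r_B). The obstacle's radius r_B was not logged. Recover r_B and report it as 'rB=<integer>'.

m = -6325
d = (17, 6);  v_rel = (0, 5),  |v_rel|² = 25
v_rel×d = (0)·(6) − (5)·(17) = -85
since m = R²·25 − (-85)²:  R² = (7225 + -6325) / 25 = 36
R = √36 = 6  ⇒  r_B = 6 − 1 = 5

rB=5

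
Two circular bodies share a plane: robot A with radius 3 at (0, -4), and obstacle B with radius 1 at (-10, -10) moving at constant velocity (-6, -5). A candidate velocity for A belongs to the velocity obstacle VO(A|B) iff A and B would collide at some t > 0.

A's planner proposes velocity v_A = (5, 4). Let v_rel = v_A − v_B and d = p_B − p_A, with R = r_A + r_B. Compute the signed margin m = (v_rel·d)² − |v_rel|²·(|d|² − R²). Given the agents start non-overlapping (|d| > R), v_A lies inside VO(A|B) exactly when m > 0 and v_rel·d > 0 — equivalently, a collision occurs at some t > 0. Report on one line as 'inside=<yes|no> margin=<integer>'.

d = (-10, -6),  |d|² = 136;  R = 3+1 = 4,  c = 136−4² = 120
v_rel = (11, 9),  |v_rel|² = 202;  v_rel·d = (11)·(-10) + (9)·(-6) = -164
202·t² + 328·t + 120 = 0  ⇒  m = (-164)² − 202·120 = 2656
m = 2656 > 0,  v_rel·d = -164 < 0  ⇒  outside

inside=no margin=2656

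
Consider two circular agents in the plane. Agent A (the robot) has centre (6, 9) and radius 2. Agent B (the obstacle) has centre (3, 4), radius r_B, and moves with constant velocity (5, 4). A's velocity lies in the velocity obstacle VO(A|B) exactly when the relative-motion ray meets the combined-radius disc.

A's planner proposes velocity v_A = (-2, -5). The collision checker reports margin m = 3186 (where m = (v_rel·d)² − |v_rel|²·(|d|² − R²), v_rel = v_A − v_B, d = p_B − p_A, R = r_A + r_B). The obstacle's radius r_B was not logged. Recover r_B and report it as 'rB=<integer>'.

m = 3186
d = (-3, -5);  v_rel = (-7, -9),  |v_rel|² = 130
v_rel×d = (-7)·(-5) − (-9)·(-3) = 8
since m = R²·130 − 8²:  R² = (64 + 3186) / 130 = 25
R = √25 = 5  ⇒  r_B = 5 − 2 = 3

rB=3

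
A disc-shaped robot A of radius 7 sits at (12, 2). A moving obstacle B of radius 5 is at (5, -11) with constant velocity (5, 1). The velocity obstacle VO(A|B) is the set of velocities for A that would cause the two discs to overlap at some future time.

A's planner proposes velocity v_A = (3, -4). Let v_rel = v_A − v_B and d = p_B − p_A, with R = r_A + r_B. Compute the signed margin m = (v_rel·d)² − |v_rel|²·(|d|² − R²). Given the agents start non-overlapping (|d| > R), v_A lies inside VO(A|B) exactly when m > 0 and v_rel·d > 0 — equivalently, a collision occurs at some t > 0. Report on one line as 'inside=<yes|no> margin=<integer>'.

d = (-7, -13),  |d|² = 218;  R = 7+5 = 12,  c = 218−12² = 74
v_rel = (-2, -5),  |v_rel|² = 29;  v_rel·d = (-2)·(-7) + (-5)·(-13) = 79
29·t² − 158·t + 74 = 0  ⇒  m = 79² − 29·74 = 4095
m = 4095 > 0,  v_rel·d = 79 > 0  ⇒  inside

inside=yes margin=4095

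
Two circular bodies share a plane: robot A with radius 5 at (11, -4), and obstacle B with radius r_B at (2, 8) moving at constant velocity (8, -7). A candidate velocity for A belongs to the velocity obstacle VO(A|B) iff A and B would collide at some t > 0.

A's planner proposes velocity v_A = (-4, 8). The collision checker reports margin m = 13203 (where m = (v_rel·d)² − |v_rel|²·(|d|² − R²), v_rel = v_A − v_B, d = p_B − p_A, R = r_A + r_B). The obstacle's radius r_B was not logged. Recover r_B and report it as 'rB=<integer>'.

m = 13203
d = (-9, 12);  v_rel = (-12, 15),  |v_rel|² = 369
v_rel×d = (-12)·(12) − (15)·(-9) = -9
since m = R²·369 − (-9)²:  R² = (81 + 13203) / 369 = 36
R = √36 = 6  ⇒  r_B = 6 − 5 = 1

rB=1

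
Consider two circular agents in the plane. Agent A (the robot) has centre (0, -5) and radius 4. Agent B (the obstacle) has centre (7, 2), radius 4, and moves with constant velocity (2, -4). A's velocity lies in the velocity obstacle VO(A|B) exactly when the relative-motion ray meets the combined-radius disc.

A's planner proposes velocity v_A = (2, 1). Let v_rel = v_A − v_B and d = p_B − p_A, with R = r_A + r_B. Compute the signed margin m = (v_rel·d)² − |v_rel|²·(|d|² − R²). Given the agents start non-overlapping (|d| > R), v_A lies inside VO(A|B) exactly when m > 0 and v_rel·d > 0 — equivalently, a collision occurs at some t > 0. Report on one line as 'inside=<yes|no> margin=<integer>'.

d = (7, 7),  |d|² = 98;  R = 4+4 = 8,  c = 98−8² = 34
v_rel = (0, 5),  |v_rel|² = 25;  v_rel·d = (0)·(7) + (5)·(7) = 35
25·t² − 70·t + 34 = 0  ⇒  m = 35² − 25·34 = 375
m = 375 > 0,  v_rel·d = 35 > 0  ⇒  inside

inside=yes margin=375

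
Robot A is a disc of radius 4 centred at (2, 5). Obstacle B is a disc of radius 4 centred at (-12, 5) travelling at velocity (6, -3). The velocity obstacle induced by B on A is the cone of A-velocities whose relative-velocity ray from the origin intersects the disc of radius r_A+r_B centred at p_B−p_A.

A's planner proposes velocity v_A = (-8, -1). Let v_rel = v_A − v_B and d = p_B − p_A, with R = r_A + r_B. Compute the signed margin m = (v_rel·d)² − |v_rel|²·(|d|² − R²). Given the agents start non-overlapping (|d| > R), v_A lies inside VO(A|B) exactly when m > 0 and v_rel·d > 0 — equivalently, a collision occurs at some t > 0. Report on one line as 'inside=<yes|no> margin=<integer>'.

d = (-14, 0),  |d|² = 196;  R = 4+4 = 8,  c = 196−8² = 132
v_rel = (-14, 2),  |v_rel|² = 200;  v_rel·d = (-14)·(-14) + (2)·(0) = 196
200·t² − 392·t + 132 = 0  ⇒  m = 196² − 200·132 = 12016
m = 12016 > 0,  v_rel·d = 196 > 0  ⇒  inside

inside=yes margin=12016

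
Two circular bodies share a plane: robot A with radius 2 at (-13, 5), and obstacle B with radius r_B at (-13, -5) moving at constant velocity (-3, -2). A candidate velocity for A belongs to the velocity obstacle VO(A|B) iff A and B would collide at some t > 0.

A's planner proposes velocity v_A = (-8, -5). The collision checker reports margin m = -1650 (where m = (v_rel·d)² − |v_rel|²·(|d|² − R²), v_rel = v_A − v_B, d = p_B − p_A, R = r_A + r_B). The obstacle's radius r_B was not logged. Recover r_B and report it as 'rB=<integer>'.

m = -1650
d = (0, -10);  v_rel = (-5, -3),  |v_rel|² = 34
v_rel×d = (-5)·(-10) − (-3)·(0) = 50
since m = R²·34 − 50²:  R² = (2500 + -1650) / 34 = 25
R = √25 = 5  ⇒  r_B = 5 − 2 = 3

rB=3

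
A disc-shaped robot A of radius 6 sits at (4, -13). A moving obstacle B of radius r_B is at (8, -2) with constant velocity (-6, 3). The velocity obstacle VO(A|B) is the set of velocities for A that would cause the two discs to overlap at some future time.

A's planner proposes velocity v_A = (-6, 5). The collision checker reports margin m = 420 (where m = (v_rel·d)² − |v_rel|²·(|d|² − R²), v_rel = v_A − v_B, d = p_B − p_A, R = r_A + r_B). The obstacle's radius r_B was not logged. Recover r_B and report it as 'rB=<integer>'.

m = 420
d = (4, 11);  v_rel = (0, 2),  |v_rel|² = 4
v_rel×d = (0)·(11) − (2)·(4) = -8
since m = R²·4 − (-8)²:  R² = (64 + 420) / 4 = 121
R = √121 = 11  ⇒  r_B = 11 − 6 = 5

rB=5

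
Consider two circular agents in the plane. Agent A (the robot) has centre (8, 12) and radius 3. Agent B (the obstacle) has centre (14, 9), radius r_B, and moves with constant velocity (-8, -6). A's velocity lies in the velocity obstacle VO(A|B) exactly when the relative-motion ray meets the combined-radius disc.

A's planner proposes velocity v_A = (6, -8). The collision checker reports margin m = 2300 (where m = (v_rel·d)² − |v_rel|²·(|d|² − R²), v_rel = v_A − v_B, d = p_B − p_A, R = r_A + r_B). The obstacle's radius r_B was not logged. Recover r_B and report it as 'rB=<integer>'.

m = 2300
d = (6, -3);  v_rel = (14, -2),  |v_rel|² = 200
v_rel×d = (14)·(-3) − (-2)·(6) = -30
since m = R²·200 − (-30)²:  R² = (900 + 2300) / 200 = 16
R = √16 = 4  ⇒  r_B = 4 − 3 = 1

rB=1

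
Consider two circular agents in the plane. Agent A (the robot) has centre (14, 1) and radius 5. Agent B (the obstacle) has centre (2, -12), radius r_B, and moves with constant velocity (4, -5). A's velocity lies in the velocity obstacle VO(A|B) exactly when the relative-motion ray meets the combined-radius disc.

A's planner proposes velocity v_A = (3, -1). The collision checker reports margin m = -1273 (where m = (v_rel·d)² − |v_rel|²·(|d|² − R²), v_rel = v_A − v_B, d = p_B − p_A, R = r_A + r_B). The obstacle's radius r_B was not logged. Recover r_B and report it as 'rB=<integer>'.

m = -1273
d = (-12, -13);  v_rel = (-1, 4),  |v_rel|² = 17
v_rel×d = (-1)·(-13) − (4)·(-12) = 61
since m = R²·17 − 61²:  R² = (3721 + -1273) / 17 = 144
R = √144 = 12  ⇒  r_B = 12 − 5 = 7

rB=7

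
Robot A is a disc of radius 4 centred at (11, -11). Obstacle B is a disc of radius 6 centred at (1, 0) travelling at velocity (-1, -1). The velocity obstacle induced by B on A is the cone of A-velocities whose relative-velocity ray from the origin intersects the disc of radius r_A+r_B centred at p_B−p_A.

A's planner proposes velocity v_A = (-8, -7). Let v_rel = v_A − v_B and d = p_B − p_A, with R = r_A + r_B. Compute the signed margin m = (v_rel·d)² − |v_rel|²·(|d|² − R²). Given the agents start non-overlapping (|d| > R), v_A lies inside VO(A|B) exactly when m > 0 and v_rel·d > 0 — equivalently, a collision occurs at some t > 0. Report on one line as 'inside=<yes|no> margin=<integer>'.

d = (-10, 11),  |d|² = 221;  R = 4+6 = 10,  c = 221−10² = 121
v_rel = (-7, -6),  |v_rel|² = 85;  v_rel·d = (-7)·(-10) + (-6)·(11) = 4
85·t² − 8·t + 121 = 0  ⇒  m = 4² − 85·121 = -10269
m = -10269 < 0,  v_rel·d = 4 > 0  ⇒  outside

inside=no margin=-10269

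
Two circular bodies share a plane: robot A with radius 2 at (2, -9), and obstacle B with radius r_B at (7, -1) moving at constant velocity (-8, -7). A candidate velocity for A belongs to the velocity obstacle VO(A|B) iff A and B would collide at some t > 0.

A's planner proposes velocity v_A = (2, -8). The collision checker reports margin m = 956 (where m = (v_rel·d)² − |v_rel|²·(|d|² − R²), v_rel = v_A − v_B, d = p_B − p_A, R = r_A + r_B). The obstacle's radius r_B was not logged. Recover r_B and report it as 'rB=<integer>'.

m = 956
d = (5, 8);  v_rel = (10, -1),  |v_rel|² = 101
v_rel×d = (10)·(8) − (-1)·(5) = 85
since m = R²·101 − 85²:  R² = (7225 + 956) / 101 = 81
R = √81 = 9  ⇒  r_B = 9 − 2 = 7

rB=7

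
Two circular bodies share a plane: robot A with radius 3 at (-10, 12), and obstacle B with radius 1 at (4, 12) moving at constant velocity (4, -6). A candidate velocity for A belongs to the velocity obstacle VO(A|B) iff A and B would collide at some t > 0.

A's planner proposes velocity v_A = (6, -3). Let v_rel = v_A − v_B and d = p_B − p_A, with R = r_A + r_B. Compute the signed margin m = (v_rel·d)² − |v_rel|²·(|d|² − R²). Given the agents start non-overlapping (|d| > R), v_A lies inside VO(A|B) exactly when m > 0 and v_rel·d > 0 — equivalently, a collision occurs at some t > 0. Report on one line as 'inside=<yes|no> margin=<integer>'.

d = (14, 0),  |d|² = 196;  R = 3+1 = 4,  c = 196−4² = 180
v_rel = (2, 3),  |v_rel|² = 13;  v_rel·d = (2)·(14) + (3)·(0) = 28
13·t² − 56·t + 180 = 0  ⇒  m = 28² − 13·180 = -1556
m = -1556 < 0,  v_rel·d = 28 > 0  ⇒  outside

inside=no margin=-1556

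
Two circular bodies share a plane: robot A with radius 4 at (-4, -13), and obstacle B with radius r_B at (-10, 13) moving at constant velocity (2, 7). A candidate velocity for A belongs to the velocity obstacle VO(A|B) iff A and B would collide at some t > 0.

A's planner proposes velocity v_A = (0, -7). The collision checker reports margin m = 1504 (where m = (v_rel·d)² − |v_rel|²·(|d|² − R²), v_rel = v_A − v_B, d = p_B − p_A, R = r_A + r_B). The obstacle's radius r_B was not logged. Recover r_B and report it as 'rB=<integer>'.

m = 1504
d = (-6, 26);  v_rel = (-2, -14),  |v_rel|² = 200
v_rel×d = (-2)·(26) − (-14)·(-6) = -136
since m = R²·200 − (-136)²:  R² = (18496 + 1504) / 200 = 100
R = √100 = 10  ⇒  r_B = 10 − 4 = 6

rB=6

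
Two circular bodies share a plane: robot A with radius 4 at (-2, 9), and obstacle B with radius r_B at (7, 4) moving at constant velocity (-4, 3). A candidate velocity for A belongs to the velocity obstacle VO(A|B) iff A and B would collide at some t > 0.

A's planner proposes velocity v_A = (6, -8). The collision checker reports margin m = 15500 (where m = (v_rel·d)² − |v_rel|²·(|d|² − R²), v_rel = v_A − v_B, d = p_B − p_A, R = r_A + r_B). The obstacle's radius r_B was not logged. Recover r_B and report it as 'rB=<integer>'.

m = 15500
d = (9, -5);  v_rel = (10, -11),  |v_rel|² = 221
v_rel×d = (10)·(-5) − (-11)·(9) = 49
since m = R²·221 − 49²:  R² = (2401 + 15500) / 221 = 81
R = √81 = 9  ⇒  r_B = 9 − 4 = 5

rB=5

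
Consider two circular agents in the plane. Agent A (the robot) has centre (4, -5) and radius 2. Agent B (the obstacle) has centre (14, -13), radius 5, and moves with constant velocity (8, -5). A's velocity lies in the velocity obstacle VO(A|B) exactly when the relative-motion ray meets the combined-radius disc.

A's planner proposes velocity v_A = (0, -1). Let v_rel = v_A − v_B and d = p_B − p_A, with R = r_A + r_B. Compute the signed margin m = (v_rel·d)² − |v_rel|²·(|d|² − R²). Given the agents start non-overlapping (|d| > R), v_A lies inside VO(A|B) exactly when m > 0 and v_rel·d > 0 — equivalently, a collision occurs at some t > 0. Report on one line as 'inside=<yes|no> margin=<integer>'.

d = (10, -8),  |d|² = 164;  R = 2+5 = 7,  c = 164−7² = 115
v_rel = (-8, 4),  |v_rel|² = 80;  v_rel·d = (-8)·(10) + (4)·(-8) = -112
80·t² + 224·t + 115 = 0  ⇒  m = (-112)² − 80·115 = 3344
m = 3344 > 0,  v_rel·d = -112 < 0  ⇒  outside

inside=no margin=3344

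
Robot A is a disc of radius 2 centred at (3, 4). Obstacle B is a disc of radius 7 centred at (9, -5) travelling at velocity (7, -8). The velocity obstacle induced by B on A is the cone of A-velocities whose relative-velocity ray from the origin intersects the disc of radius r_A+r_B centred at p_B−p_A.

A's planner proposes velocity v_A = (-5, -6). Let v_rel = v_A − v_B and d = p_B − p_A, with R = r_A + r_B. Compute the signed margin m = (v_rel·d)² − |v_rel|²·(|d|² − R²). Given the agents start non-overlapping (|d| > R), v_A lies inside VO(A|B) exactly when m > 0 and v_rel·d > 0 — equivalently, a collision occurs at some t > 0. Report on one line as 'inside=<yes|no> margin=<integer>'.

d = (6, -9),  |d|² = 117;  R = 2+7 = 9,  c = 117−9² = 36
v_rel = (-12, 2),  |v_rel|² = 148;  v_rel·d = (-12)·(6) + (2)·(-9) = -90
148·t² + 180·t + 36 = 0  ⇒  m = (-90)² − 148·36 = 2772
m = 2772 > 0,  v_rel·d = -90 < 0  ⇒  outside

inside=no margin=2772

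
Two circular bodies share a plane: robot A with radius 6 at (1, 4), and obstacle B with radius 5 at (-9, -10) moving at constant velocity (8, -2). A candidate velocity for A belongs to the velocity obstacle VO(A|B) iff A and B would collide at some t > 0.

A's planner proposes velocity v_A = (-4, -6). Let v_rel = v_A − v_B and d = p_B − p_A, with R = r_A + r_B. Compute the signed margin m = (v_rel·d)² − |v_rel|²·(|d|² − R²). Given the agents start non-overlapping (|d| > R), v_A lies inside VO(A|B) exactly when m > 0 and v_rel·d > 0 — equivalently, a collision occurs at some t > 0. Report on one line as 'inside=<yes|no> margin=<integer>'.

d = (-10, -14),  |d|² = 296;  R = 6+5 = 11,  c = 296−11² = 175
v_rel = (-12, -4),  |v_rel|² = 160;  v_rel·d = (-12)·(-10) + (-4)·(-14) = 176
160·t² − 352·t + 175 = 0  ⇒  m = 176² − 160·175 = 2976
m = 2976 > 0,  v_rel·d = 176 > 0  ⇒  inside

inside=yes margin=2976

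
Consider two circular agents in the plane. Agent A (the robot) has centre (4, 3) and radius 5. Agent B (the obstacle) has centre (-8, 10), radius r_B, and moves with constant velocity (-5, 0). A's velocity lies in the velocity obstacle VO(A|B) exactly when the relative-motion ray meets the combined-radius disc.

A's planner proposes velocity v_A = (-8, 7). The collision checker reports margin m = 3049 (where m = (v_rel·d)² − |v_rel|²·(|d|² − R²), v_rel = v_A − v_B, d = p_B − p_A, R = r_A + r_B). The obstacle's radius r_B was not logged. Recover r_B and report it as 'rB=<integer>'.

m = 3049
d = (-12, 7);  v_rel = (-3, 7),  |v_rel|² = 58
v_rel×d = (-3)·(7) − (7)·(-12) = 63
since m = R²·58 − 63²:  R² = (3969 + 3049) / 58 = 121
R = √121 = 11  ⇒  r_B = 11 − 5 = 6

rB=6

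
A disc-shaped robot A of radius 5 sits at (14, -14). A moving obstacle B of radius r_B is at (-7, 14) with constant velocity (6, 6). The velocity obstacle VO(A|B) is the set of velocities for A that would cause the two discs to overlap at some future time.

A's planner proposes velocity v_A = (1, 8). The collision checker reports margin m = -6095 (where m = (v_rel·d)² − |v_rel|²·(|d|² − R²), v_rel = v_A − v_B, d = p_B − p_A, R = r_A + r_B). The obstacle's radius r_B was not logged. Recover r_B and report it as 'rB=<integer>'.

m = -6095
d = (-21, 28);  v_rel = (-5, 2),  |v_rel|² = 29
v_rel×d = (-5)·(28) − (2)·(-21) = -98
since m = R²·29 − (-98)²:  R² = (9604 + -6095) / 29 = 121
R = √121 = 11  ⇒  r_B = 11 − 5 = 6

rB=6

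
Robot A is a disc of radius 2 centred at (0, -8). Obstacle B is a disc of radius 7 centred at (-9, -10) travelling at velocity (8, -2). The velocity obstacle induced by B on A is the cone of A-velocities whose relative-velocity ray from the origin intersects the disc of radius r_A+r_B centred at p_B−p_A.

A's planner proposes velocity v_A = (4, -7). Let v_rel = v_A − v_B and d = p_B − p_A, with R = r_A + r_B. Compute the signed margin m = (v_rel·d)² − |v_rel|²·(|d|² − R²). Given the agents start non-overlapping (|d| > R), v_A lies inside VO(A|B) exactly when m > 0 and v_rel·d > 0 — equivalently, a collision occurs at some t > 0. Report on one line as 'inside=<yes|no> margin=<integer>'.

d = (-9, -2),  |d|² = 85;  R = 2+7 = 9,  c = 85−9² = 4
v_rel = (-4, -5),  |v_rel|² = 41;  v_rel·d = (-4)·(-9) + (-5)·(-2) = 46
41·t² − 92·t + 4 = 0  ⇒  m = 46² − 41·4 = 1952
m = 1952 > 0,  v_rel·d = 46 > 0  ⇒  inside

inside=yes margin=1952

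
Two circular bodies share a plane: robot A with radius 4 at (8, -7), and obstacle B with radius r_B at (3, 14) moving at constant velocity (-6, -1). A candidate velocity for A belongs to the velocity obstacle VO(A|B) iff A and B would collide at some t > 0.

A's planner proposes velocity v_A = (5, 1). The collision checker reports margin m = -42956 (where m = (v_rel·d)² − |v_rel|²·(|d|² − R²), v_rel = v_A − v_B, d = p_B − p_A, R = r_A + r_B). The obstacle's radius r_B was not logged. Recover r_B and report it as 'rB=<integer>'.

m = -42956
d = (-5, 21);  v_rel = (11, 2),  |v_rel|² = 125
v_rel×d = (11)·(21) − (2)·(-5) = 241
since m = R²·125 − 241²:  R² = (58081 + -42956) / 125 = 121
R = √121 = 11  ⇒  r_B = 11 − 4 = 7

rB=7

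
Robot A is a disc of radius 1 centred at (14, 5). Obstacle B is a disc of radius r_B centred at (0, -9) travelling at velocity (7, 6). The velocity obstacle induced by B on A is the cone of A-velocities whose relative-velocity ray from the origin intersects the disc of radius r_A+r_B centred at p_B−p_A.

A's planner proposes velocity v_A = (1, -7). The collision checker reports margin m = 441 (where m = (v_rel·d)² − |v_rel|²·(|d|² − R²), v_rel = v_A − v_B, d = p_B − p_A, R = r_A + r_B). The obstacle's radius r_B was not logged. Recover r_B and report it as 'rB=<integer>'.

m = 441
d = (-14, -14);  v_rel = (-6, -13),  |v_rel|² = 205
v_rel×d = (-6)·(-14) − (-13)·(-14) = -98
since m = R²·205 − (-98)²:  R² = (9604 + 441) / 205 = 49
R = √49 = 7  ⇒  r_B = 7 − 1 = 6

rB=6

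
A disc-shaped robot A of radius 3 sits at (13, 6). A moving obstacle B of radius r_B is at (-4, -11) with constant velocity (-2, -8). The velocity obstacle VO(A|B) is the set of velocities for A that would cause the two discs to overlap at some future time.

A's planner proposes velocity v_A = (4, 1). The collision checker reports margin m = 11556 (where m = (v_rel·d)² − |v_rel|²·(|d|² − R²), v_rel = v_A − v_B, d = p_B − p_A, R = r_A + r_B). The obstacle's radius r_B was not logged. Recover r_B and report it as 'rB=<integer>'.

m = 11556
d = (-17, -17);  v_rel = (6, 9),  |v_rel|² = 117
v_rel×d = (6)·(-17) − (9)·(-17) = 51
since m = R²·117 − 51²:  R² = (2601 + 11556) / 117 = 121
R = √121 = 11  ⇒  r_B = 11 − 3 = 8

rB=8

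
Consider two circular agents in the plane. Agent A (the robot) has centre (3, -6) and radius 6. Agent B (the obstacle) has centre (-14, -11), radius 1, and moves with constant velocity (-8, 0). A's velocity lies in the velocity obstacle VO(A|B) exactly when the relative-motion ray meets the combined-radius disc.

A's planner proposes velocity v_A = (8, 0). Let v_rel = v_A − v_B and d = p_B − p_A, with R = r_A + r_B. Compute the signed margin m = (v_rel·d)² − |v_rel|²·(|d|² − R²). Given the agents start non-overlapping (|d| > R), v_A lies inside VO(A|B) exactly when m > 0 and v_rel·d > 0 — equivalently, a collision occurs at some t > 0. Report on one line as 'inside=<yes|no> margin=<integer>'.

d = (-17, -5),  |d|² = 314;  R = 6+1 = 7,  c = 314−7² = 265
v_rel = (16, 0),  |v_rel|² = 256;  v_rel·d = (16)·(-17) + (0)·(-5) = -272
256·t² + 544·t + 265 = 0  ⇒  m = (-272)² − 256·265 = 6144
m = 6144 > 0,  v_rel·d = -272 < 0  ⇒  outside

inside=no margin=6144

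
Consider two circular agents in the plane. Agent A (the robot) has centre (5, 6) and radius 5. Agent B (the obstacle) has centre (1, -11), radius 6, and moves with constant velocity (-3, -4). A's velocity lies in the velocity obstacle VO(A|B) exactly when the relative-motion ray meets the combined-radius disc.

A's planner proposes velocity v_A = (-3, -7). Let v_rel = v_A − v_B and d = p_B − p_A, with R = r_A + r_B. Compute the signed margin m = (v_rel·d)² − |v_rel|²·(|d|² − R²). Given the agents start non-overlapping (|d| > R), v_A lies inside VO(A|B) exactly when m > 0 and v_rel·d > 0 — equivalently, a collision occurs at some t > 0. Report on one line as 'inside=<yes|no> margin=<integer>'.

d = (-4, -17),  |d|² = 305;  R = 5+6 = 11,  c = 305−11² = 184
v_rel = (0, -3),  |v_rel|² = 9;  v_rel·d = (0)·(-4) + (-3)·(-17) = 51
9·t² − 102·t + 184 = 0  ⇒  m = 51² − 9·184 = 945
m = 945 > 0,  v_rel·d = 51 > 0  ⇒  inside

inside=yes margin=945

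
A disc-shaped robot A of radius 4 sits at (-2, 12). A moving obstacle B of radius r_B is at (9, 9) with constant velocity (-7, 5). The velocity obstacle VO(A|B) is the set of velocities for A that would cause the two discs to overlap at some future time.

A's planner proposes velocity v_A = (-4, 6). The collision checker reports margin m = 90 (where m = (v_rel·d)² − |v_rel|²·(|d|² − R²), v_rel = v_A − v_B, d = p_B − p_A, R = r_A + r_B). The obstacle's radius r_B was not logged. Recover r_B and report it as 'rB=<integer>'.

m = 90
d = (11, -3);  v_rel = (3, 1),  |v_rel|² = 10
v_rel×d = (3)·(-3) − (1)·(11) = -20
since m = R²·10 − (-20)²:  R² = (400 + 90) / 10 = 49
R = √49 = 7  ⇒  r_B = 7 − 4 = 3

rB=3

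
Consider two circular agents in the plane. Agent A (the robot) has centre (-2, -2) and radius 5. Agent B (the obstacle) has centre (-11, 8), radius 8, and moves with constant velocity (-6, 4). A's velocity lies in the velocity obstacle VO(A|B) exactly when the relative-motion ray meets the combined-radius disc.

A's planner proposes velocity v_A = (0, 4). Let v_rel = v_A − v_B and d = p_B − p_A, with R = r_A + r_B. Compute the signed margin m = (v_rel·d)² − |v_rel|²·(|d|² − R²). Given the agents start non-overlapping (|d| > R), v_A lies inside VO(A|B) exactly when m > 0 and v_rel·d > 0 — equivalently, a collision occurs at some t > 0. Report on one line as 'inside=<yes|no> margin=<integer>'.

d = (-9, 10),  |d|² = 181;  R = 5+8 = 13,  c = 181−13² = 12
v_rel = (6, 0),  |v_rel|² = 36;  v_rel·d = (6)·(-9) + (0)·(10) = -54
36·t² + 108·t + 12 = 0  ⇒  m = (-54)² − 36·12 = 2484
m = 2484 > 0,  v_rel·d = -54 < 0  ⇒  outside

inside=no margin=2484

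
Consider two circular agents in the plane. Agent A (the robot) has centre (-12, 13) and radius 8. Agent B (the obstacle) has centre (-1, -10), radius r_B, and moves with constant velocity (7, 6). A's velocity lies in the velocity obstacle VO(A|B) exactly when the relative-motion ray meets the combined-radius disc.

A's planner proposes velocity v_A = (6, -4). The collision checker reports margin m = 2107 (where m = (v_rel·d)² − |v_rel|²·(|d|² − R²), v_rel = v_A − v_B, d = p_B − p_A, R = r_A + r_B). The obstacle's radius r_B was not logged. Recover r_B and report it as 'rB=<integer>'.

m = 2107
d = (11, -23);  v_rel = (-1, -10),  |v_rel|² = 101
v_rel×d = (-1)·(-23) − (-10)·(11) = 133
since m = R²·101 − 133²:  R² = (17689 + 2107) / 101 = 196
R = √196 = 14  ⇒  r_B = 14 − 8 = 6

rB=6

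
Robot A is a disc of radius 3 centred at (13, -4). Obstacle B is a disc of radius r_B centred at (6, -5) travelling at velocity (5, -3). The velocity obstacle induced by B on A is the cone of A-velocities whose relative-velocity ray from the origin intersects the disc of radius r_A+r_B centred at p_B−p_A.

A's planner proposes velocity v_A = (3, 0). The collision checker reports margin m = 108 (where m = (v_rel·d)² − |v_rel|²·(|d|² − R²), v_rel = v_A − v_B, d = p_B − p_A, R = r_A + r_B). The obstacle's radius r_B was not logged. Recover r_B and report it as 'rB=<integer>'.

m = 108
d = (-7, -1);  v_rel = (-2, 3),  |v_rel|² = 13
v_rel×d = (-2)·(-1) − (3)·(-7) = 23
since m = R²·13 − 23²:  R² = (529 + 108) / 13 = 49
R = √49 = 7  ⇒  r_B = 7 − 3 = 4

rB=4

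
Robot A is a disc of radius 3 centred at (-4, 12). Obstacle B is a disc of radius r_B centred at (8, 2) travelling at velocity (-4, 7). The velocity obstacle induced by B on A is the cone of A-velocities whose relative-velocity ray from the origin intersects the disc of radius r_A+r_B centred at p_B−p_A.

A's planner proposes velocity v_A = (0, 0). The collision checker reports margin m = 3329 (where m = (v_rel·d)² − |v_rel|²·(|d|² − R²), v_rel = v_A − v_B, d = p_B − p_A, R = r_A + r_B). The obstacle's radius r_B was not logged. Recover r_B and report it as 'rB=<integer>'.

m = 3329
d = (12, -10);  v_rel = (4, -7),  |v_rel|² = 65
v_rel×d = (4)·(-10) − (-7)·(12) = 44
since m = R²·65 − 44²:  R² = (1936 + 3329) / 65 = 81
R = √81 = 9  ⇒  r_B = 9 − 3 = 6

rB=6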